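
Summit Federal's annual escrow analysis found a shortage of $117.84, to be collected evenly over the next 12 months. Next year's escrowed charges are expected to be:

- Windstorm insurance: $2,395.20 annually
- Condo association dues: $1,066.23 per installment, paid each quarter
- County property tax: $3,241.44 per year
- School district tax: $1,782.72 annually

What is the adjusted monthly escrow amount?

$983.51

Windstorm insurance — $2,395.20 annually
Condo association dues — $1,066.23 × 4 = $4,264.92 annually
County property tax — $3,241.44 annually
School district tax — $1,782.72 annually
Yearly total = $2,395.20 + $4,264.92 + $3,241.44 + $1,782.72 = $11,684.28
Base monthly escrow = $11,684.28 ÷ 12 = $973.69
Shortage spread = $117.84 ÷ 12 = $9.82/mo
New monthly escrow = $973.69 + $9.82 = $983.51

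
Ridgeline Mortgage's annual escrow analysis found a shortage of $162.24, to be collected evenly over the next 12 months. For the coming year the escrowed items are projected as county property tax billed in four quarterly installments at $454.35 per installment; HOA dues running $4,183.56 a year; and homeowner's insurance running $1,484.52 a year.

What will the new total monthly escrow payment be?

County property tax: $454.35 × 4 = $1,817.40 per year
HOA dues: $4,183.56 per year
Homeowner's insurance: $1,484.52 per year
Total annual escrow = $1,817.40 + $4,183.56 + $1,484.52 = $7,485.48
Per month = $7,485.48 / 12 = $623.79
Shortage per month = $162.24 ÷ 12 = $13.52
New monthly escrow = $623.79 + $13.52 = $637.31

$637.31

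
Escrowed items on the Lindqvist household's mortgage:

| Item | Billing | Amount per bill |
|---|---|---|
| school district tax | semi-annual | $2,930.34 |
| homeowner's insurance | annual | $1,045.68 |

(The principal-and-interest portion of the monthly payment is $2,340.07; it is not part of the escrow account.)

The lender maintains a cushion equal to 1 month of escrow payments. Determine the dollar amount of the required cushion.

$575.53

School district tax — $2,930.34 × 2 = $5,860.68 annually
Homeowner's insurance — $1,045.68 annually
Total per year = $6,906.36
Base monthly escrow = $6,906.36 / 12 = $575.53
Required cushion = 1 × $575.53 = $575.53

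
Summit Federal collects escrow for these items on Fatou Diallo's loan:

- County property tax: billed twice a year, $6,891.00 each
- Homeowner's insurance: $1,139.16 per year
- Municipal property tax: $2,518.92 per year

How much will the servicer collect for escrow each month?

County property tax = $6,891.00 × 2 = $13,782.00
Homeowner's insurance = $1,139.16
Municipal property tax = $2,518.92
Yearly total = $13,782.00 + $1,139.16 + $2,518.92 = $17,440.08
Base monthly escrow = $17,440.08 ÷ 12 = $1,453.34

$1,453.34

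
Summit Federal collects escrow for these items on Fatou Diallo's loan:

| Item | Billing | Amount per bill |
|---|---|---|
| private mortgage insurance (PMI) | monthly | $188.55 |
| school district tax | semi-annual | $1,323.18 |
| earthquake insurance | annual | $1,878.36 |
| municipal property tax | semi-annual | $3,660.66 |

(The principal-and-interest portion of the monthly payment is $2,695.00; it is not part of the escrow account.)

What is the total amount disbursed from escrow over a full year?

Private mortgage insurance (PMI): $188.55 × 12 = $2,262.60/yr
School district tax: $1,323.18 × 2 = $2,646.36/yr
Earthquake insurance: $1,878.36/yr
Municipal property tax: $3,660.66 × 2 = $7,321.32/yr
Annual escrow total = $2,262.60 + $2,646.36 + $1,878.36 + $7,321.32 = $14,108.64

$14,108.64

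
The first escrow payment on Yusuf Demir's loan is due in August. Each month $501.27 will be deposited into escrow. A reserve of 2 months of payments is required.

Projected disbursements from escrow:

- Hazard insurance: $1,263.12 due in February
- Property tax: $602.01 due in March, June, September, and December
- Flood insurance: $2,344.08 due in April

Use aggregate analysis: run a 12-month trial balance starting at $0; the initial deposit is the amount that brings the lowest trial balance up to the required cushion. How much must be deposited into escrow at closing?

Cushion = 2 × $501.27 = $1,002.54
Trial balance (start $0, +$501.27 each month, − disbursements):
  Aug: +$501.27 → $501.27
  Sep: +$501.27 − $602.01 → $400.53
  Oct: +$501.27 → $901.80
  Nov: +$501.27 → $1,403.07
  Dec: +$501.27 − $602.01 → $1,302.33
  Jan: +$501.27 → $1,803.60
  Feb: +$501.27 − $1,263.12 → $1,041.75
  Mar: +$501.27 − $602.01 → $941.01
  Apr: +$501.27 − $2,344.08 → -$901.80
  May: +$501.27 → -$400.53
  Jun: +$501.27 − $602.01 → -$501.27
  Jul: +$501.27 → $0.00
Lowest trial balance = -$901.80 (Apr)
Initial deposit = cushion − low point = $1,002.54 − (-$901.80) = $1,904.34

$1,904.34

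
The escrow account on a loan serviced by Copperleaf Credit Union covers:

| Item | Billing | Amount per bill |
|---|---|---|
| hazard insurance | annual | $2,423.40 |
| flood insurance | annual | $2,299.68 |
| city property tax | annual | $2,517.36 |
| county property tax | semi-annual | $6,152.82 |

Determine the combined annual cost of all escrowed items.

Hazard insurance = $2,423.40 per year
Flood insurance = $2,299.68 per year
City property tax = $2,517.36 per year
County property tax = $6,152.82 × 2 = $12,305.64 per year
Total annual escrow = $2,423.40 + $2,299.68 + $2,517.36 + $12,305.64 = $19,546.08

$19,546.08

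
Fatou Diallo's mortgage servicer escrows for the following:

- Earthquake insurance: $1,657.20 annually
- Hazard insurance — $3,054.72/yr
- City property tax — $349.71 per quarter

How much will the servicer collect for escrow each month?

$509.23

Earthquake insurance = $1,657.20 annually
Hazard insurance = $3,054.72 annually
City property tax = $349.71 × 4 = $1,398.84 annually
Combined annual = $1,657.20 + $3,054.72 + $1,398.84 = $6,110.76
Monthly escrow = $6,110.76 ÷ 12 = $509.23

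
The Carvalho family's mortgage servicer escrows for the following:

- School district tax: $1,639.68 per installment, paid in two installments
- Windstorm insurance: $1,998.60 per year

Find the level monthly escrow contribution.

$439.83

School district tax: $1,639.68 × 2 = $3,279.36/yr
Windstorm insurance: $1,998.60/yr
Total annual escrow = $3,279.36 + $1,998.60 = $5,277.96
Per month = $5,277.96 / 12 = $439.83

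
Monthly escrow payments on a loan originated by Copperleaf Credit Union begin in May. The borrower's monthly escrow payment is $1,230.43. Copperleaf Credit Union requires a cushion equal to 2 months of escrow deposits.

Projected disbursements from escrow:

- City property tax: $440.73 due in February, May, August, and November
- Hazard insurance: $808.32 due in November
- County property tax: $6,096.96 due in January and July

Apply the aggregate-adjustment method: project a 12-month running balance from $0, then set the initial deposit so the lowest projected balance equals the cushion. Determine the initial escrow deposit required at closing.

$5,711.42

Cushion = 2 × $1,230.43 = $2,460.86
Trial balance (start $0, +$1,230.43 each month, − disbursements):
  May: +$1,230.43 − $440.73 → $789.70
  Jun: +$1,230.43 → $2,020.13
  Jul: +$1,230.43 − $6,096.96 → -$2,846.40
  Aug: +$1,230.43 − $440.73 → -$2,056.70
  Sep: +$1,230.43 → -$826.27
  Oct: +$1,230.43 → $404.16
  Nov: +$1,230.43 − $1,249.05 → $385.54
  Dec: +$1,230.43 → $1,615.97
  Jan: +$1,230.43 − $6,096.96 → -$3,250.56
  Feb: +$1,230.43 − $440.73 → -$2,460.86
  Mar: +$1,230.43 → -$1,230.43
  Apr: +$1,230.43 → $0.00
Lowest trial balance = -$3,250.56 (Jan)
Initial deposit = cushion − low point = $2,460.86 − (-$3,250.56) = $5,711.42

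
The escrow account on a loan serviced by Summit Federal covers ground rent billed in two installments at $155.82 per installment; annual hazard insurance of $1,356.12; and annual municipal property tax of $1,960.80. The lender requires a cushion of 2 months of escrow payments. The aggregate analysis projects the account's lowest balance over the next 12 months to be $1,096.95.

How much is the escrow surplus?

Ground rent: $155.82 × 2 = $311.64 annually
Hazard insurance: $1,356.12 annually
Municipal property tax: $1,960.80 annually
Annual escrow total = $311.64 + $1,356.12 + $1,960.80 = $3,628.56
Monthly = $3,628.56 ÷ 12 = $302.38
Required cushion = 2 × $302.38 = $604.76
Excess over cushion: $1,096.95 − $604.76 = $492.19

$492.19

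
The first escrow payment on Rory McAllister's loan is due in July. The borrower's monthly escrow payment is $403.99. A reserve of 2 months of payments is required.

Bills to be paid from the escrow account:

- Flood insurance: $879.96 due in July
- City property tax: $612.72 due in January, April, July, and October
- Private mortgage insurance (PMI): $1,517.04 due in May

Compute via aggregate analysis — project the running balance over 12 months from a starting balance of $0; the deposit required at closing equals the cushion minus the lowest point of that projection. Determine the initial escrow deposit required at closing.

$1,896.67

Cushion = 2 × $403.99 = $807.98
Trial balance (start $0, +$403.99 each month, − disbursements):
  Jul: +$403.99 − $1,492.68 → -$1,088.69
  Aug: +$403.99 → -$684.70
  Sep: +$403.99 → -$280.71
  Oct: +$403.99 − $612.72 → -$489.44
  Nov: +$403.99 → -$85.45
  Dec: +$403.99 → $318.54
  Jan: +$403.99 − $612.72 → $109.81
  Feb: +$403.99 → $513.80
  Mar: +$403.99 → $917.79
  Apr: +$403.99 − $612.72 → $709.06
  May: +$403.99 − $1,517.04 → -$403.99
  Jun: +$403.99 → $0.00
Lowest trial balance = -$1,088.69 (Jul)
Initial deposit = cushion − low point = $807.98 − (-$1,088.69) = $1,896.67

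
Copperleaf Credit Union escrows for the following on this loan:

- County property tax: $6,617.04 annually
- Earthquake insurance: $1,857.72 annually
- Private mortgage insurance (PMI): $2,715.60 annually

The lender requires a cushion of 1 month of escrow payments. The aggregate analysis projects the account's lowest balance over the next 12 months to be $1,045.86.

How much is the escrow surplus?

County property tax = $6,617.04 annually
Earthquake insurance = $1,857.72 annually
Private mortgage insurance (PMI) = $2,715.60 annually
Total annual escrow = $6,617.04 + $1,857.72 + $2,715.60 = $11,190.36
Per month = $11,190.36 ÷ 12 = $932.53
Required cushion = 1 × $932.53 = $932.53
Surplus = $1,045.86 − $932.53 = $113.33

$113.33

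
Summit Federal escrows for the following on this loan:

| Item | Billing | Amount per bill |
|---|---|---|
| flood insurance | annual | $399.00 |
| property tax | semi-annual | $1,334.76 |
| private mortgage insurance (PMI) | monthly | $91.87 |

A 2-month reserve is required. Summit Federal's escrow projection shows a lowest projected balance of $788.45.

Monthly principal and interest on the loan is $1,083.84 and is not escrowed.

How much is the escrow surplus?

Flood insurance — $399.00 per year
Property tax — $1,334.76 × 2 = $2,669.52 per year
Private mortgage insurance (PMI) — $91.87 × 12 = $1,102.44 per year
Total per year = $399.00 + $2,669.52 + $1,102.44 = $4,170.96
Per month = $4,170.96 / 12 = $347.58
Required cushion = 2 × $347.58 = $695.16
Excess over cushion: $788.45 − $695.16 = $93.29

$93.29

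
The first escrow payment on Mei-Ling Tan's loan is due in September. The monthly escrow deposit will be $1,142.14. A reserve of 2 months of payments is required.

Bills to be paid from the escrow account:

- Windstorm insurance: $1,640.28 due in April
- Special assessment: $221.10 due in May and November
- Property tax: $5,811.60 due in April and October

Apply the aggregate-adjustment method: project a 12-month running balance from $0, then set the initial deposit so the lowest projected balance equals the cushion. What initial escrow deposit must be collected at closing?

$6,631.74

Cushion = 2 × $1,142.14 = $2,284.28
Trial balance (start $0, +$1,142.14 each month, − disbursements):
  Sep: +$1,142.14 → $1,142.14
  Oct: +$1,142.14 − $5,811.60 → -$3,527.32
  Nov: +$1,142.14 − $221.10 → -$2,606.28
  Dec: +$1,142.14 → -$1,464.14
  Jan: +$1,142.14 → -$322.00
  Feb: +$1,142.14 → $820.14
  Mar: +$1,142.14 → $1,962.28
  Apr: +$1,142.14 − $7,451.88 → -$4,347.46
  May: +$1,142.14 − $221.10 → -$3,426.42
  Jun: +$1,142.14 → -$2,284.28
  Jul: +$1,142.14 → -$1,142.14
  Aug: +$1,142.14 → $0.00
Lowest trial balance = -$4,347.46 (Apr)
Initial deposit = cushion − low point = $2,284.28 − (-$4,347.46) = $6,631.74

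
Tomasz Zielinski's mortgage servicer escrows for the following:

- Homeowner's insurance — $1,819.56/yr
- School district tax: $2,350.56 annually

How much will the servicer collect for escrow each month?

$347.51

Homeowner's insurance: $1,819.56 per year
School district tax: $2,350.56 per year
Total per year = $4,170.12
Base monthly escrow = $4,170.12 / 12 = $347.51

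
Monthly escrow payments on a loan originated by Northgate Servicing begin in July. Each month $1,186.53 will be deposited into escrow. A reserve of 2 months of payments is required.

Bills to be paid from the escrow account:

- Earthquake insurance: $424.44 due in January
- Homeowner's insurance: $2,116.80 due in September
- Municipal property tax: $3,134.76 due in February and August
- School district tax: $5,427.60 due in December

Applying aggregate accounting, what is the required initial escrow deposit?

Cushion = 2 × $1,186.53 = $2,373.06
Trial balance (start $0, +$1,186.53 each month, − disbursements):
  Jul: +$1,186.53 → $1,186.53
  Aug: +$1,186.53 − $3,134.76 → -$761.70
  Sep: +$1,186.53 − $2,116.80 → -$1,691.97
  Oct: +$1,186.53 → -$505.44
  Nov: +$1,186.53 → $681.09
  Dec: +$1,186.53 − $5,427.60 → -$3,559.98
  Jan: +$1,186.53 − $424.44 → -$2,797.89
  Feb: +$1,186.53 − $3,134.76 → -$4,746.12
  Mar: +$1,186.53 → -$3,559.59
  Apr: +$1,186.53 → -$2,373.06
  May: +$1,186.53 → -$1,186.53
  Jun: +$1,186.53 → $0.00
Lowest trial balance = -$4,746.12 (Feb)
Initial deposit = cushion − low point = $2,373.06 − (-$4,746.12) = $7,119.18

$7,119.18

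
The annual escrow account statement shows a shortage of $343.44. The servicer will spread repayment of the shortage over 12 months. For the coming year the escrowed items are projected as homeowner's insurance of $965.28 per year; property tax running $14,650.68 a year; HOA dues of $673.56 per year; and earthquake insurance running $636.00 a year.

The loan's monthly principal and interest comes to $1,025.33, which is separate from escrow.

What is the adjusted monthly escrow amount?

Homeowner's insurance = $965.28 annually
Property tax = $14,650.68 annually
HOA dues = $673.56 annually
Earthquake insurance = $636.00 annually
Yearly total = $16,925.52
Per month = $16,925.52 / 12 = $1,410.46
Monthly shortage recovery: $343.44 ÷ 12 = $28.62
New monthly escrow = $1,410.46 + $28.62 = $1,439.08

$1,439.08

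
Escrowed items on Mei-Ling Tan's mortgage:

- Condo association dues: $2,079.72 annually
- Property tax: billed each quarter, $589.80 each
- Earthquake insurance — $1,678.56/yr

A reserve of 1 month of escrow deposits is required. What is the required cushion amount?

Condo association dues = $2,079.72/yr
Property tax = $589.80 × 4 = $2,359.20/yr
Earthquake insurance = $1,678.56/yr
Total per year = $6,117.48
Base monthly escrow = $6,117.48 ÷ 12 = $509.79
Required cushion = 1 × $509.79 = $509.79

$509.79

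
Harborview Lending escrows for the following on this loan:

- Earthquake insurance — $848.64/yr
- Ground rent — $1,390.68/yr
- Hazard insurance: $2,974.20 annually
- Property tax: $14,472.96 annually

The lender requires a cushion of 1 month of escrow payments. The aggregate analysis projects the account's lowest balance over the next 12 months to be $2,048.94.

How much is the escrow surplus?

Earthquake insurance — $848.64 annually
Ground rent — $1,390.68 annually
Hazard insurance — $2,974.20 annually
Property tax — $14,472.96 annually
Yearly total = $848.64 + $1,390.68 + $2,974.20 + $14,472.96 = $19,686.48
Monthly escrow = $19,686.48 / 12 = $1,640.54
Required cushion = 1 × $1,640.54 = $1,640.54
Excess over cushion: $2,048.94 − $1,640.54 = $408.40

$408.40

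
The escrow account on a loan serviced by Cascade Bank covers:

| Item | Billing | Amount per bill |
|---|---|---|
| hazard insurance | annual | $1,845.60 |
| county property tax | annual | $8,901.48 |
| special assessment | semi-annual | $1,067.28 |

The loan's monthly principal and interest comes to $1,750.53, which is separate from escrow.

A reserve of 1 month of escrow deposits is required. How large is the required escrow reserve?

Hazard insurance — $1,845.60 annually
County property tax — $8,901.48 annually
Special assessment — $1,067.28 × 2 = $2,134.56 annually
Yearly total = $1,845.60 + $8,901.48 + $2,134.56 = $12,881.64
Base monthly escrow = $12,881.64 / 12 = $1,073.47
Cushion = 1 × $1,073.47 = $1,073.47

$1,073.47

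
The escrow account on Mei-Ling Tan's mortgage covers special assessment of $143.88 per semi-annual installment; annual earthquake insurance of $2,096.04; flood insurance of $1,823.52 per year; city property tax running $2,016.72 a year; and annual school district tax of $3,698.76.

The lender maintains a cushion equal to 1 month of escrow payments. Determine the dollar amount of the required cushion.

Special assessment = $143.88 × 2 = $287.76 per year
Earthquake insurance = $2,096.04 per year
Flood insurance = $1,823.52 per year
City property tax = $2,016.72 per year
School district tax = $3,698.76 per year
Annual escrow total = $9,922.80
Base monthly escrow = $9,922.80 ÷ 12 = $826.90
Reserve = 1 × $826.90 = $826.90

$826.90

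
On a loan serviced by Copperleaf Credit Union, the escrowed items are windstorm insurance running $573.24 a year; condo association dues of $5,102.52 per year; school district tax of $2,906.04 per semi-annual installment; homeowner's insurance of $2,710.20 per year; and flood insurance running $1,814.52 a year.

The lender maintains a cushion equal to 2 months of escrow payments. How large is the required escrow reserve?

$2,668.76

Windstorm insurance: $573.24
Condo association dues: $5,102.52
School district tax: $2,906.04 × 2 = $5,812.08
Homeowner's insurance: $2,710.20
Flood insurance: $1,814.52
Yearly total = $16,012.56
Monthly escrow = $16,012.56 ÷ 12 = $1,334.38
Reserve = 2 × $1,334.38 = $2,668.76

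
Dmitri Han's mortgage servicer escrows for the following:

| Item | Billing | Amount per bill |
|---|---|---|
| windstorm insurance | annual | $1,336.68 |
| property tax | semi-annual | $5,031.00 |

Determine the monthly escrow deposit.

Windstorm insurance — $1,336.68 annually
Property tax — $5,031.00 × 2 = $10,062.00 annually
Combined annual = $1,336.68 + $10,062.00 = $11,398.68
Monthly escrow = $11,398.68 / 12 = $949.89

$949.89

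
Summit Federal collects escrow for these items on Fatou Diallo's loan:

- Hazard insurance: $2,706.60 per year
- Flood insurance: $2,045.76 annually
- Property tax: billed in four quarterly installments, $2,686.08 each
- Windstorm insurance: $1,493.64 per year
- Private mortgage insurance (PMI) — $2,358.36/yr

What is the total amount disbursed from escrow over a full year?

Hazard insurance: $2,706.60/yr
Flood insurance: $2,045.76/yr
Property tax: $2,686.08 × 4 = $10,744.32/yr
Windstorm insurance: $1,493.64/yr
Private mortgage insurance (PMI): $2,358.36/yr
Yearly total = $19,348.68

$19,348.68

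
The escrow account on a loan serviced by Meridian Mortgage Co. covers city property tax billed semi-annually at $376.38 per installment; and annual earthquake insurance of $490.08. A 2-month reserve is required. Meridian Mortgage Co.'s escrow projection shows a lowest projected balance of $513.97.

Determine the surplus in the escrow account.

City property tax = $376.38 × 2 = $752.76
Earthquake insurance = $490.08
Total annual escrow = $1,242.84
Base monthly escrow = $1,242.84 ÷ 12 = $103.57
Cushion = 2 × $103.57 = $207.14
Excess over cushion: $513.97 − $207.14 = $306.83

$306.83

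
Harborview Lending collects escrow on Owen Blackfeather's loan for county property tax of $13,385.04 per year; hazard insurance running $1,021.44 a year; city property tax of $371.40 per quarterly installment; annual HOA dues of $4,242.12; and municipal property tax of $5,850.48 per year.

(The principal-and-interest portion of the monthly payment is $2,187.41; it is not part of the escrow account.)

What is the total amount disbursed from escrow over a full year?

$25,984.68

County property tax: $13,385.04 per year
Hazard insurance: $1,021.44 per year
City property tax: $371.40 × 4 = $1,485.60 per year
HOA dues: $4,242.12 per year
Municipal property tax: $5,850.48 per year
Total per year = $13,385.04 + $1,021.44 + $1,485.60 + $4,242.12 + $5,850.48 = $25,984.68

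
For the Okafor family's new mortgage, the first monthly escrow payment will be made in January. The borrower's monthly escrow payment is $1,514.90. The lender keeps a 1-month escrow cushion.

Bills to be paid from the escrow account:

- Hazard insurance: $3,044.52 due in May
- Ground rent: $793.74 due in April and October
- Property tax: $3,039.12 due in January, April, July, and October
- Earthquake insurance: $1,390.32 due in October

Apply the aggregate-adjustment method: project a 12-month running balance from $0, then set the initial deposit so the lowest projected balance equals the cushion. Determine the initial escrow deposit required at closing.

Cushion = 1 × $1,514.90 = $1,514.90
Trial balance (start $0, +$1,514.90 each month, − disbursements):
  Jan: +$1,514.90 − $3,039.12 → -$1,524.22
  Feb: +$1,514.90 → -$9.32
  Mar: +$1,514.90 → $1,505.58
  Apr: +$1,514.90 − $3,832.86 → -$812.38
  May: +$1,514.90 − $3,044.52 → -$2,342.00
  Jun: +$1,514.90 → -$827.10
  Jul: +$1,514.90 − $3,039.12 → -$2,351.32
  Aug: +$1,514.90 → -$836.42
  Sep: +$1,514.90 → $678.48
  Oct: +$1,514.90 − $5,223.18 → -$3,029.80
  Nov: +$1,514.90 → -$1,514.90
  Dec: +$1,514.90 → $0.00
Lowest trial balance = -$3,029.80 (Oct)
Initial deposit = cushion − low point = $1,514.90 − (-$3,029.80) = $4,544.70

$4,544.70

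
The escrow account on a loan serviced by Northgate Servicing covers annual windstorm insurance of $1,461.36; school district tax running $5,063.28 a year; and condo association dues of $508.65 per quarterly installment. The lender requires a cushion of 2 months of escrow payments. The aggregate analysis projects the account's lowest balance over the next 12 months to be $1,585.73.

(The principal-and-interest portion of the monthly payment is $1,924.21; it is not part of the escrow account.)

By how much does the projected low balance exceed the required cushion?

$159.19

Windstorm insurance — $1,461.36 per year
School district tax — $5,063.28 per year
Condo association dues — $508.65 × 4 = $2,034.60 per year
Total per year = $1,461.36 + $5,063.28 + $2,034.60 = $8,559.24
Monthly escrow = $8,559.24 ÷ 12 = $713.27
Required cushion = 2 × $713.27 = $1,426.54
Excess over cushion: $1,585.73 − $1,426.54 = $159.19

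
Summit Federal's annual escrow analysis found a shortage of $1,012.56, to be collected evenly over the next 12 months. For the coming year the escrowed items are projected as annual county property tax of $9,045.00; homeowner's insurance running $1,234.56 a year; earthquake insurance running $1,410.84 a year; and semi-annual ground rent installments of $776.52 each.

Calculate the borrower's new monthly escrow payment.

$1,188.00

County property tax — $9,045.00/yr
Homeowner's insurance — $1,234.56/yr
Earthquake insurance — $1,410.84/yr
Ground rent — $776.52 × 2 = $1,553.04/yr
Annual escrow total = $13,243.44
Monthly escrow = $13,243.44 ÷ 12 = $1,103.62
Shortage spread = $1,012.56 / 12 = $84.38/mo
New monthly escrow = $1,103.62 + $84.38 = $1,188.00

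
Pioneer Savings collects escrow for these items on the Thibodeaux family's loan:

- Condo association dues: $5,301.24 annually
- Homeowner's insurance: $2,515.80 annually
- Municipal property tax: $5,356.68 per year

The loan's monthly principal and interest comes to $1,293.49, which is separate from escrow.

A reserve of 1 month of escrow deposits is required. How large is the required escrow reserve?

Condo association dues: $5,301.24 per year
Homeowner's insurance: $2,515.80 per year
Municipal property tax: $5,356.68 per year
Annual escrow total = $5,301.24 + $2,515.80 + $5,356.68 = $13,173.72
Per month = $13,173.72 ÷ 12 = $1,097.81
Cushion = 1 × $1,097.81 = $1,097.81

$1,097.81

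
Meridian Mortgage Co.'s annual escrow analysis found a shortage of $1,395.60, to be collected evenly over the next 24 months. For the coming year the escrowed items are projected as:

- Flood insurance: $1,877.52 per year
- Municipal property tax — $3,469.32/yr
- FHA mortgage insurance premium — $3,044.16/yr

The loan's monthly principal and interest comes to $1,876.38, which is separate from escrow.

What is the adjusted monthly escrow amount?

Flood insurance — $1,877.52 per year
Municipal property tax — $3,469.32 per year
FHA mortgage insurance premium — $3,044.16 per year
Yearly total = $1,877.52 + $3,469.32 + $3,044.16 = $8,391.00
Per month = $8,391.00 ÷ 12 = $699.25
Monthly shortage recovery: $1,395.60 / 24 = $58.15
Adjusted monthly = $699.25 + $58.15 = $757.40

$757.40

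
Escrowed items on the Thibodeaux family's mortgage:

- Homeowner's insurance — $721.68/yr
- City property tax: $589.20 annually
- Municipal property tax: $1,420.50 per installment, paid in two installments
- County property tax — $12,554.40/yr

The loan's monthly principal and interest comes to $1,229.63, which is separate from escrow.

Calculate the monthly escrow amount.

$1,392.19

Homeowner's insurance = $721.68
City property tax = $589.20
Municipal property tax = $1,420.50 × 2 = $2,841.00
County property tax = $12,554.40
Combined annual = $721.68 + $589.20 + $2,841.00 + $12,554.40 = $16,706.28
Monthly = $16,706.28 / 12 = $1,392.19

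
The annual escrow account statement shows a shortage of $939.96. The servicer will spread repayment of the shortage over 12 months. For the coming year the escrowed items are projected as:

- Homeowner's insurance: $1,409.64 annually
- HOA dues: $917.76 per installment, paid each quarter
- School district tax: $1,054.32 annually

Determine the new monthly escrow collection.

$589.58

Homeowner's insurance — $1,409.64 annually
HOA dues — $917.76 × 4 = $3,671.04 annually
School district tax — $1,054.32 annually
Total annual escrow = $1,409.64 + $3,671.04 + $1,054.32 = $6,135.00
Monthly = $6,135.00 / 12 = $511.25
Shortage spread = $939.96 / 12 = $78.33/mo
New monthly escrow = $511.25 + $78.33 = $589.58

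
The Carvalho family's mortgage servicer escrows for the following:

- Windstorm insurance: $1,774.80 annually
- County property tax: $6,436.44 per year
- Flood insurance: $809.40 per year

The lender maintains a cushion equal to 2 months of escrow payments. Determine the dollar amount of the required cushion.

Windstorm insurance — $1,774.80
County property tax — $6,436.44
Flood insurance — $809.40
Annual escrow total = $9,020.64
Monthly = $9,020.64 ÷ 12 = $751.72
Cushion = 2 × $751.72 = $1,503.44

$1,503.44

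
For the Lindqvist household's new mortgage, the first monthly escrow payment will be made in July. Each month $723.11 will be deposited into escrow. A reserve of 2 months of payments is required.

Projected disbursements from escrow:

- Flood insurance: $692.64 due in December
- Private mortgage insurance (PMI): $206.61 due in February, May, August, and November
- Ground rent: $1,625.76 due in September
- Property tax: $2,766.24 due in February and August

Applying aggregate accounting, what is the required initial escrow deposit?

$4,132.05

Cushion = 2 × $723.11 = $1,446.22
Trial balance (start $0, +$723.11 each month, − disbursements):
  Jul: +$723.11 → $723.11
  Aug: +$723.11 − $2,972.85 → -$1,526.63
  Sep: +$723.11 − $1,625.76 → -$2,429.28
  Oct: +$723.11 → -$1,706.17
  Nov: +$723.11 − $206.61 → -$1,189.67
  Dec: +$723.11 − $692.64 → -$1,159.20
  Jan: +$723.11 → -$436.09
  Feb: +$723.11 − $2,972.85 → -$2,685.83
  Mar: +$723.11 → -$1,962.72
  Apr: +$723.11 → -$1,239.61
  May: +$723.11 − $206.61 → -$723.11
  Jun: +$723.11 → $0.00
Lowest trial balance = -$2,685.83 (Feb)
Initial deposit = cushion − low point = $1,446.22 − (-$2,685.83) = $4,132.05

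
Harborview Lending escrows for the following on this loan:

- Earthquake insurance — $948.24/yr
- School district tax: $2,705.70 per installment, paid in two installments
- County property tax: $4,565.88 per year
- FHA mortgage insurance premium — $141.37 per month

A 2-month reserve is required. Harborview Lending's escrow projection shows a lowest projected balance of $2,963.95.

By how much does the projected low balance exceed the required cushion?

$860.29

Earthquake insurance = $948.24
School district tax = $2,705.70 × 2 = $5,411.40
County property tax = $4,565.88
FHA mortgage insurance premium = $141.37 × 12 = $1,696.44
Total per year = $948.24 + $5,411.40 + $4,565.88 + $1,696.44 = $12,621.96
Base monthly escrow = $12,621.96 / 12 = $1,051.83
Required reserve = 2 × $1,051.83 = $2,103.66
Surplus = $2,963.95 − $2,103.66 = $860.29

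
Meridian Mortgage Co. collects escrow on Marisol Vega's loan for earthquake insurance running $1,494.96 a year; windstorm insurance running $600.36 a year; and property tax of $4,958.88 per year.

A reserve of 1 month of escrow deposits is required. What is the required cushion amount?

$587.85

Earthquake insurance — $1,494.96 per year
Windstorm insurance — $600.36 per year
Property tax — $4,958.88 per year
Combined annual = $1,494.96 + $600.36 + $4,958.88 = $7,054.20
Base monthly escrow = $7,054.20 ÷ 12 = $587.85
Cushion = 1 × $587.85 = $587.85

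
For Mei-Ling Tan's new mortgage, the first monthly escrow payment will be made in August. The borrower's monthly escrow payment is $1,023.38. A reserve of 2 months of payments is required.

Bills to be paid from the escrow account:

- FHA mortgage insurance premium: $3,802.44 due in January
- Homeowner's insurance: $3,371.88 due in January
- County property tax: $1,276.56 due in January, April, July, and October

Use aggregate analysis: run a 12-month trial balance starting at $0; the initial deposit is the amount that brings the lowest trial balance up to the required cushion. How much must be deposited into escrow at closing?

$5,633.92

Cushion = 2 × $1,023.38 = $2,046.76
Trial balance (start $0, +$1,023.38 each month, − disbursements):
  Aug: +$1,023.38 → $1,023.38
  Sep: +$1,023.38 → $2,046.76
  Oct: +$1,023.38 − $1,276.56 → $1,793.58
  Nov: +$1,023.38 → $2,816.96
  Dec: +$1,023.38 → $3,840.34
  Jan: +$1,023.38 − $8,450.88 → -$3,587.16
  Feb: +$1,023.38 → -$2,563.78
  Mar: +$1,023.38 → -$1,540.40
  Apr: +$1,023.38 − $1,276.56 → -$1,793.58
  May: +$1,023.38 → -$770.20
  Jun: +$1,023.38 → $253.18
  Jul: +$1,023.38 − $1,276.56 → $0.00
Lowest trial balance = -$3,587.16 (Jan)
Initial deposit = cushion − low point = $2,046.76 − (-$3,587.16) = $5,633.92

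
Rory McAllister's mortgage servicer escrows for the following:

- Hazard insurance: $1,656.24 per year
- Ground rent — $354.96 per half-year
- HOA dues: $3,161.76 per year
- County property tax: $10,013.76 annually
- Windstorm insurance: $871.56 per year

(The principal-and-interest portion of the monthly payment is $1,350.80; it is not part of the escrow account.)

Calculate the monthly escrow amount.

Hazard insurance = $1,656.24/yr
Ground rent = $354.96 × 2 = $709.92/yr
HOA dues = $3,161.76/yr
County property tax = $10,013.76/yr
Windstorm insurance = $871.56/yr
Yearly total = $1,656.24 + $709.92 + $3,161.76 + $10,013.76 + $871.56 = $16,413.24
Base monthly escrow = $16,413.24 / 12 = $1,367.77

$1,367.77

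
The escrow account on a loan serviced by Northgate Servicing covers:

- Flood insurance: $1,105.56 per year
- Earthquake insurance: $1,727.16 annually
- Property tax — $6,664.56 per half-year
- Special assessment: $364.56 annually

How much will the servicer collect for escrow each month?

$1,377.20

Flood insurance: $1,105.56
Earthquake insurance: $1,727.16
Property tax: $6,664.56 × 2 = $13,329.12
Special assessment: $364.56
Annual escrow total = $1,105.56 + $1,727.16 + $13,329.12 + $364.56 = $16,526.40
Monthly escrow = $16,526.40 / 12 = $1,377.20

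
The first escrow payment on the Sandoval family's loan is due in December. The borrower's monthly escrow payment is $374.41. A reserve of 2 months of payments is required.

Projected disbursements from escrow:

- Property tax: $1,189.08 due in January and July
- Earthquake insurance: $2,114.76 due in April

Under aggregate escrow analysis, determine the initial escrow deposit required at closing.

Cushion = 2 × $374.41 = $748.82
Trial balance (start $0, +$374.41 each month, − disbursements):
  Dec: +$374.41 → $374.41
  Jan: +$374.41 − $1,189.08 → -$440.26
  Feb: +$374.41 → -$65.85
  Mar: +$374.41 → $308.56
  Apr: +$374.41 − $2,114.76 → -$1,431.79
  May: +$374.41 → -$1,057.38
  Jun: +$374.41 → -$682.97
  Jul: +$374.41 − $1,189.08 → -$1,497.64
  Aug: +$374.41 → -$1,123.23
  Sep: +$374.41 → -$748.82
  Oct: +$374.41 → -$374.41
  Nov: +$374.41 → $0.00
Lowest trial balance = -$1,497.64 (Jul)
Initial deposit = cushion − low point = $748.82 − (-$1,497.64) = $2,246.46

$2,246.46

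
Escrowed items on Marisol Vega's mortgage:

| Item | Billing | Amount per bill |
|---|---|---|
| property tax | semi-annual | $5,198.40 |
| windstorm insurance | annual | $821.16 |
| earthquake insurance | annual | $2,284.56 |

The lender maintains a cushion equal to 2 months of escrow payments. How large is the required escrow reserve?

Property tax = $5,198.40 × 2 = $10,396.80
Windstorm insurance = $821.16
Earthquake insurance = $2,284.56
Yearly total = $10,396.80 + $821.16 + $2,284.56 = $13,502.52
Per month = $13,502.52 / 12 = $1,125.21
Reserve = 2 × $1,125.21 = $2,250.42

$2,250.42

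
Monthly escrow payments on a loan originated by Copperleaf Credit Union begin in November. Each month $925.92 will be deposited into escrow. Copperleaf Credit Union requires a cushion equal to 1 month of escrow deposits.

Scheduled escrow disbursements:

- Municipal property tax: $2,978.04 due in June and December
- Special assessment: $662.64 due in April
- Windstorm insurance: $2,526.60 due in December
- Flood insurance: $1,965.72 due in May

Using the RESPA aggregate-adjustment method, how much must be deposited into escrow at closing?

Cushion = 1 × $925.92 = $925.92
Trial balance (start $0, +$925.92 each month, − disbursements):
  Nov: +$925.92 → $925.92
  Dec: +$925.92 − $5,504.64 → -$3,652.80
  Jan: +$925.92 → -$2,726.88
  Feb: +$925.92 → -$1,800.96
  Mar: +$925.92 → -$875.04
  Apr: +$925.92 − $662.64 → -$611.76
  May: +$925.92 − $1,965.72 → -$1,651.56
  Jun: +$925.92 − $2,978.04 → -$3,703.68
  Jul: +$925.92 → -$2,777.76
  Aug: +$925.92 → -$1,851.84
  Sep: +$925.92 → -$925.92
  Oct: +$925.92 → $0.00
Lowest trial balance = -$3,703.68 (Jun)
Initial deposit = cushion − low point = $925.92 − (-$3,703.68) = $4,629.60

$4,629.60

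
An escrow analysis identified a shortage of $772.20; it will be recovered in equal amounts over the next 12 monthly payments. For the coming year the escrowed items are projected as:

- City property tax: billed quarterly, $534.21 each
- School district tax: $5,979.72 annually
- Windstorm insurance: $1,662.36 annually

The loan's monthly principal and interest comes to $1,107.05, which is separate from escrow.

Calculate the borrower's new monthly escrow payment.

$879.26

City property tax: $534.21 × 4 = $2,136.84/yr
School district tax: $5,979.72/yr
Windstorm insurance: $1,662.36/yr
Total annual escrow = $9,778.92
Monthly = $9,778.92 ÷ 12 = $814.91
Shortage per month = $772.20 / 12 = $64.35
New monthly escrow = $814.91 + $64.35 = $879.26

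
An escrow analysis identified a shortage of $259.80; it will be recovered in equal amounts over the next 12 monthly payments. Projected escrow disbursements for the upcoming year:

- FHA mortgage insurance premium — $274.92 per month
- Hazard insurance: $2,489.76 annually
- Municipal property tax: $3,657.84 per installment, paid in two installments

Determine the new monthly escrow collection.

FHA mortgage insurance premium = $274.92 × 12 = $3,299.04 annually
Hazard insurance = $2,489.76 annually
Municipal property tax = $3,657.84 × 2 = $7,315.68 annually
Combined annual = $3,299.04 + $2,489.76 + $7,315.68 = $13,104.48
Base monthly escrow = $13,104.48 ÷ 12 = $1,092.04
Shortage per month = $259.80 ÷ 12 = $21.65
New monthly escrow = $1,092.04 + $21.65 = $1,113.69

$1,113.69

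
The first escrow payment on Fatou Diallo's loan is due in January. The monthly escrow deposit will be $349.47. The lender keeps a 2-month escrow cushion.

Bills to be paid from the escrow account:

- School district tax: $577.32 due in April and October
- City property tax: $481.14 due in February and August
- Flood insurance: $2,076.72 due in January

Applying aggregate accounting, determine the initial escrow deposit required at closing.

$2,557.86

Cushion = 2 × $349.47 = $698.94
Trial balance (start $0, +$349.47 each month, − disbursements):
  Jan: +$349.47 − $2,076.72 → -$1,727.25
  Feb: +$349.47 − $481.14 → -$1,858.92
  Mar: +$349.47 → -$1,509.45
  Apr: +$349.47 − $577.32 → -$1,737.30
  May: +$349.47 → -$1,387.83
  Jun: +$349.47 → -$1,038.36
  Jul: +$349.47 → -$688.89
  Aug: +$349.47 − $481.14 → -$820.56
  Sep: +$349.47 → -$471.09
  Oct: +$349.47 − $577.32 → -$698.94
  Nov: +$349.47 → -$349.47
  Dec: +$349.47 → $0.00
Lowest trial balance = -$1,858.92 (Feb)
Initial deposit = cushion − low point = $698.94 − (-$1,858.92) = $2,557.86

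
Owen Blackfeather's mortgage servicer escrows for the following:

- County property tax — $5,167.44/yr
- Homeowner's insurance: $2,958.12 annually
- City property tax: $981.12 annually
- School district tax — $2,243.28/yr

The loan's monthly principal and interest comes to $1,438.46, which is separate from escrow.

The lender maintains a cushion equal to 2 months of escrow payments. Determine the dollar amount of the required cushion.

County property tax — $5,167.44/yr
Homeowner's insurance — $2,958.12/yr
City property tax — $981.12/yr
School district tax — $2,243.28/yr
Total annual escrow = $5,167.44 + $2,958.12 + $981.12 + $2,243.28 = $11,349.96
Monthly = $11,349.96 / 12 = $945.83
Required cushion = 2 × $945.83 = $1,891.66

$1,891.66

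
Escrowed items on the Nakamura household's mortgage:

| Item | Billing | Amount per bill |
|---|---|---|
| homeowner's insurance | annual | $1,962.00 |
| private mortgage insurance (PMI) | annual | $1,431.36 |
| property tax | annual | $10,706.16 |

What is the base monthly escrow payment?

$1,174.96

Homeowner's insurance — $1,962.00 annually
Private mortgage insurance (PMI) — $1,431.36 annually
Property tax — $10,706.16 annually
Yearly total = $1,962.00 + $1,431.36 + $10,706.16 = $14,099.52
Monthly escrow = $14,099.52 ÷ 12 = $1,174.96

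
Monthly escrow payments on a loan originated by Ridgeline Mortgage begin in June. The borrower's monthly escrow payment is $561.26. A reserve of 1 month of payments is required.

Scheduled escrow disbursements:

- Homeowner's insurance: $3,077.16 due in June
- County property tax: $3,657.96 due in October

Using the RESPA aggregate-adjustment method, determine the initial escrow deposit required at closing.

Cushion = 1 × $561.26 = $561.26
Trial balance (start $0, +$561.26 each month, − disbursements):
  Jun: +$561.26 − $3,077.16 → -$2,515.90
  Jul: +$561.26 → -$1,954.64
  Aug: +$561.26 → -$1,393.38
  Sep: +$561.26 → -$832.12
  Oct: +$561.26 − $3,657.96 → -$3,928.82
  Nov: +$561.26 → -$3,367.56
  Dec: +$561.26 → -$2,806.30
  Jan: +$561.26 → -$2,245.04
  Feb: +$561.26 → -$1,683.78
  Mar: +$561.26 → -$1,122.52
  Apr: +$561.26 → -$561.26
  May: +$561.26 → $0.00
Lowest trial balance = -$3,928.82 (Oct)
Initial deposit = cushion − low point = $561.26 − (-$3,928.82) = $4,490.08

$4,490.08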